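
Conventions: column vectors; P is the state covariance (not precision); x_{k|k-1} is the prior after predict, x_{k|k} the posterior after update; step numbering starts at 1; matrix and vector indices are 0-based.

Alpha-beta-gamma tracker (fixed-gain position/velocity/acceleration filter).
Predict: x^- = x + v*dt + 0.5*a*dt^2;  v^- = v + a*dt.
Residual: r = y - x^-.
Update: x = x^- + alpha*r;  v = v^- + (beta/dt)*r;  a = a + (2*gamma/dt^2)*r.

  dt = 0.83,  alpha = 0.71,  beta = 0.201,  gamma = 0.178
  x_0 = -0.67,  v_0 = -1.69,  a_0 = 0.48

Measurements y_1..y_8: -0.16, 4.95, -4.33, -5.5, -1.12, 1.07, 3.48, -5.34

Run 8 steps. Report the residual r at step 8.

step 1: x_pred=-1.9074  r=1.7474  x^+=-0.6667  v^+=-0.8684  a^+=1.3830
step 2: x_pred=-0.9112  r=5.8612  x^+=3.2503  v^+=1.6988  a^+=4.4118
step 3: x_pred=6.1799  r=-10.5099  x^+=-1.2821  v^+=2.8155  a^+=-1.0193
step 4: x_pred=0.7036  r=-6.2036  x^+=-3.7010  v^+=0.4671  a^+=-4.2252
step 5: x_pred=-4.7686  r=3.6486  x^+=-2.1781  v^+=-2.1562  a^+=-2.3397
step 6: x_pred=-4.7736  r=5.8436  x^+=-0.6247  v^+=-2.6830  a^+=0.6801
step 7: x_pred=-2.6173  r=6.0973  x^+=1.7118  v^+=-0.6419  a^+=3.8310
step 8: x_pred=2.4986  r=-7.8386  x^+=-3.0668  v^+=0.6395  a^+=-0.2197

resid = -7.8386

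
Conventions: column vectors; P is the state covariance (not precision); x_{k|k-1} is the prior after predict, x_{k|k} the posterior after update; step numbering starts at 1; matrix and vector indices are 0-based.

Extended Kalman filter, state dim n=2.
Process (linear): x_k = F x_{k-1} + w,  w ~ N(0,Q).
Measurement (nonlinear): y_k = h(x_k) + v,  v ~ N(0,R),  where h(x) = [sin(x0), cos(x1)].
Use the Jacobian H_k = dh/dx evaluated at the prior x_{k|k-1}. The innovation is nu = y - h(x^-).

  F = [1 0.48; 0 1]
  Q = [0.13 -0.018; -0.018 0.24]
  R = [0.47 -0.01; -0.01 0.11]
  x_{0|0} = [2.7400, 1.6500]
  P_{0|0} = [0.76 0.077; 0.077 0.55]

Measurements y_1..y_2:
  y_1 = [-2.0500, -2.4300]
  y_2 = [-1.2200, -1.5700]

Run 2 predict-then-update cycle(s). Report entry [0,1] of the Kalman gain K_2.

step 1: x^-=[3.5320, 1.6500]  P^-=[1.0906 0.3230; 0.3230 0.7900]  H_jac=[-0.9248 0.0000; 0.0000 -0.9969]  S=[1.4027 0.2878; 0.2878 0.8951]  K=[-0.6908 -0.1377; -0.0347 -0.8687]  nu=[-1.6694, -2.3509]  x^+=[5.0088, 3.7502]  P^+=[0.3496 0.0083; 0.0083 0.0955]
step 2: x^-=[6.8089, 3.7502]  P^-=[0.5095 0.0361; 0.0361 0.3355]  H_jac=[0.8650 0.0000; 0.0000 0.5717]  S=[0.8512 0.0079; 0.0079 0.2197]  K=[0.5171 0.0755; 0.0286 0.8722]  nu=[-1.7219, -0.7495]  x^+=[5.8620, 3.0471]  P^+=[0.2801 0.0055; 0.0055 0.1673]

K[0,1] = 0.0755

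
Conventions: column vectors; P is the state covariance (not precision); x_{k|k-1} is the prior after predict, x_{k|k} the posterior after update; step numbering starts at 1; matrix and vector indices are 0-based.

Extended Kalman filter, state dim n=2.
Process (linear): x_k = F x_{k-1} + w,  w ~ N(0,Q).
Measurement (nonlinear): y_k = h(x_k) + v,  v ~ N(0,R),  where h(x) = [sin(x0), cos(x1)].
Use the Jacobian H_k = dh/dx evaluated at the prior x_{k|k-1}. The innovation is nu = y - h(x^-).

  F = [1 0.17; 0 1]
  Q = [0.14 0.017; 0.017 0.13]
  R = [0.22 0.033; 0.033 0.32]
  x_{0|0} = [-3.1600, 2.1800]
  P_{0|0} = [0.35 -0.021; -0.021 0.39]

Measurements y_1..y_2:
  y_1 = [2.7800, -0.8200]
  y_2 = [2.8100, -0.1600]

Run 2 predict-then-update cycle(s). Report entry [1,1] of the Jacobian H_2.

H_jac[1,1] = -0.7431

step 1: x^-=[-2.7894, 2.1800]  P^-=[0.4941 0.0623; 0.0623 0.5200]  H_jac=[-0.9386 0.0000; 0.0000 -0.8201]  S=[0.6553 0.0810; 0.0810 0.6697]  K=[-0.7089 0.0094; -0.0107 -0.6355]  nu=[3.1250, -0.2478]  x^+=[-5.0070, 2.3039]  P^+=[0.1658 0.0249; 0.0249 0.2484]
step 2: x^-=[-4.6153, 2.3039]  P^-=[0.3215 0.0841; 0.0841 0.3784]  H_jac=[-0.0969 0.0000; 0.0000 -0.7431]  S=[0.2230 0.0391; 0.0391 0.5289]  K=[-0.1206 -0.1092; 0.0573 -0.5358]  nu=[1.8147, 0.5092]  x^+=[-4.8897, 2.1351]  P^+=[0.3109 0.0524; 0.0524 0.2282]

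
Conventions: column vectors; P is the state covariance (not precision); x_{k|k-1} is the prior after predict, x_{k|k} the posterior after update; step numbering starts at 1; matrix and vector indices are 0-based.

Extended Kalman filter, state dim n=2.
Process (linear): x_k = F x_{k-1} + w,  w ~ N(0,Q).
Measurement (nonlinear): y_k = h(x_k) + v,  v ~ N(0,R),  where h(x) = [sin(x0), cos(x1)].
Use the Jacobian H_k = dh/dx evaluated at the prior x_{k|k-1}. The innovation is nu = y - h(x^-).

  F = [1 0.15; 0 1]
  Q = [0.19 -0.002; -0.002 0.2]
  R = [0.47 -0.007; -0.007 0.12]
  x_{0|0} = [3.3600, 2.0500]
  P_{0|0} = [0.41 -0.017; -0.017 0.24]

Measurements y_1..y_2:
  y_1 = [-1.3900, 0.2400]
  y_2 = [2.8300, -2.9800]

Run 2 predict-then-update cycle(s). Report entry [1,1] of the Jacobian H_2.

H_jac[1,1] = -0.9952

step 1: x^-=[3.6675, 2.0500]  P^-=[0.6003 0.0170; 0.0170 0.4400]  H_jac=[-0.8649 0.0000; 0.0000 -0.8874]  S=[0.9190 0.0060; 0.0060 0.4665]  K=[-0.5648 -0.0250; -0.0105 -0.8369]  nu=[-0.8880, 0.7011]  x^+=[4.1515, 1.4726]  P^+=[0.3067 -0.0011; -0.0011 0.1131]
step 2: x^-=[4.3724, 1.4726]  P^-=[0.4989 0.0139; 0.0139 0.3131]  H_jac=[-0.3335 0.0000; 0.0000 -0.9952]  S=[0.5255 -0.0024; -0.0024 0.4301]  K=[-0.3168 -0.0339; -0.0121 -0.7245]  nu=[3.7727, -3.0780]  x^+=[3.2815, 3.6571]  P^+=[0.4457 0.0019; 0.0019 0.0873]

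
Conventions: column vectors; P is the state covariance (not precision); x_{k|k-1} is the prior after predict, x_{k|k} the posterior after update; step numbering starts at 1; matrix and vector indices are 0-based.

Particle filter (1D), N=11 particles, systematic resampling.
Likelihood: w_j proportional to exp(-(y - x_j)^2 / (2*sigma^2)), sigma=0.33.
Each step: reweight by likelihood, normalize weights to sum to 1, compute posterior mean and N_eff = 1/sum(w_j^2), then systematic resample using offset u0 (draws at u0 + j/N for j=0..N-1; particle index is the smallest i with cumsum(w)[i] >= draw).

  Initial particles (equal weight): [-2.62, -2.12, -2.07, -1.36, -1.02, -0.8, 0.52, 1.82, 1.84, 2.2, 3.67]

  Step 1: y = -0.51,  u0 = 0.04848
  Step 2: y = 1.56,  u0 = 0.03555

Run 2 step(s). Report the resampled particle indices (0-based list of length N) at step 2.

resampled_idx = [4, 4, 5, 6, 6, 7, 8, 8, 9, 9, 10]

step 1: w=[0.0000, 0.0000, 0.0000, 0.0353, 0.2951, 0.6621, 0.0075, 0.0000, 0.0000, 0.0000, 0.0000]  mean=-0.8749  Neff=1.8984  idx=[4, 4, 4, 4, 5, 5, 5, 5, 5, 5, 5]
step 2: w=[0.0010, 0.0010, 0.0010, 0.0010, 0.1423, 0.1423, 0.1423, 0.1423, 0.1423, 0.1423, 0.1423]  mean=-0.8009  Neff=7.0544  idx=[4, 4, 5, 6, 6, 7, 8, 8, 9, 9, 10]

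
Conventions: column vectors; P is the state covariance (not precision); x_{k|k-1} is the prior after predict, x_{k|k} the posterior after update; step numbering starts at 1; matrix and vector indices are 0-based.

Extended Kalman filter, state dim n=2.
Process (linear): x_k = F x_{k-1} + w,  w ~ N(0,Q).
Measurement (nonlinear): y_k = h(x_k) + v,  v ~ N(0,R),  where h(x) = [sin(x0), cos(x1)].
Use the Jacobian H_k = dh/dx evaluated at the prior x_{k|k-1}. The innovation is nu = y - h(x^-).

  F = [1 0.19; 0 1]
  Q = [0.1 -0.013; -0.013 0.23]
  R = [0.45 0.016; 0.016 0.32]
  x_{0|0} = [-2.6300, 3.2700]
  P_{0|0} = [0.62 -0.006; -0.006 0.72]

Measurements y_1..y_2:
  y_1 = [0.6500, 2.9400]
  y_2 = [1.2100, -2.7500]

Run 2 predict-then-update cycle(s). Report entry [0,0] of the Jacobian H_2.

step 1: x^-=[-2.0087, 3.2700]  P^-=[0.7437 0.1178; 0.1178 0.9500]  H_jac=[-0.4240 0.0000; 0.0000 0.1281]  S=[0.5837 0.0096; 0.0096 0.3356]  K=[-0.5413 0.0604; -0.0916 0.3651]  nu=[1.5556, 3.9318]  x^+=[-2.6131, 4.5632]  P^+=[0.5721 0.0834; 0.0834 0.9010]
step 2: x^-=[-1.7461, 4.5632]  P^-=[0.7363 0.2416; 0.2416 1.1310]  H_jac=[-0.1744 0.0000; 0.0000 0.9889]  S=[0.4724 -0.0257; -0.0257 1.4260]  K=[-0.2629 0.1628; -0.0466 0.7835]  nu=[2.1947, -2.6013]  x^+=[-2.7467, 2.4228]  P^+=[0.6637 0.0484; 0.0484 0.2528]

H_jac[0,0] = -0.1744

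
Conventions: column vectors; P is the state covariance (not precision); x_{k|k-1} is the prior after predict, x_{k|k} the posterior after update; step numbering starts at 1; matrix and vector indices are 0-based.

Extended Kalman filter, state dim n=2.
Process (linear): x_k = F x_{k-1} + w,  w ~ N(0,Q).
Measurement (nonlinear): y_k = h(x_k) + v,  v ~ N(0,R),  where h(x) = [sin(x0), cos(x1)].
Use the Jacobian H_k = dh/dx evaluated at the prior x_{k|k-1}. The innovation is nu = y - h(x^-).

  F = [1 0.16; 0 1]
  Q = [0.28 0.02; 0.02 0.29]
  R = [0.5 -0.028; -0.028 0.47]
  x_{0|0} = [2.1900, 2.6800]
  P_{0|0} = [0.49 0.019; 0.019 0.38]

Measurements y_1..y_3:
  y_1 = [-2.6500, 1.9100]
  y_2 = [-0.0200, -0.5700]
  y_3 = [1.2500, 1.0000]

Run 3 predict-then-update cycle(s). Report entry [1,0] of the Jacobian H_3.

step 1: x^-=[2.6188, 2.6800]  P^-=[0.7858 0.0998; 0.0998 0.6700]  H_jac=[-0.8664 0.0000; 0.0000 -0.4454]  S=[1.0899 0.0105; 0.0105 0.6029]  K=[-0.6241 -0.0628; -0.0746 -0.4936]  nu=[-3.1493, 2.8053]  x^+=[4.4079, 1.5300]  P^+=[0.3581 0.0271; 0.0271 0.5162]
step 2: x^-=[4.6527, 1.5300]  P^-=[0.6600 0.1297; 0.1297 0.8062]  H_jac=[-0.0596 0.0000; 0.0000 -0.9992]  S=[0.5023 -0.0203; -0.0203 1.2749]  K=[-0.0825 -0.1029; -0.0409 -0.6325]  nu=[0.9782, -0.6108]  x^+=[4.6349, 1.8763]  P^+=[0.6434 0.0461; 0.0461 0.2964]
step 3: x^-=[4.9351, 1.8763]  P^-=[0.9458 0.1135; 0.1135 0.5864]  H_jac=[0.2209 0.0000; 0.0000 -0.9537]  S=[0.5461 -0.0519; -0.0519 1.0033]  K=[0.3741 -0.0886; -0.0071 -0.5577]  nu=[2.2253, 1.3008]  x^+=[5.6523, 1.1350]  P^+=[0.8580 0.0546; 0.0546 0.2747]

H_jac[1,0] = 0.0000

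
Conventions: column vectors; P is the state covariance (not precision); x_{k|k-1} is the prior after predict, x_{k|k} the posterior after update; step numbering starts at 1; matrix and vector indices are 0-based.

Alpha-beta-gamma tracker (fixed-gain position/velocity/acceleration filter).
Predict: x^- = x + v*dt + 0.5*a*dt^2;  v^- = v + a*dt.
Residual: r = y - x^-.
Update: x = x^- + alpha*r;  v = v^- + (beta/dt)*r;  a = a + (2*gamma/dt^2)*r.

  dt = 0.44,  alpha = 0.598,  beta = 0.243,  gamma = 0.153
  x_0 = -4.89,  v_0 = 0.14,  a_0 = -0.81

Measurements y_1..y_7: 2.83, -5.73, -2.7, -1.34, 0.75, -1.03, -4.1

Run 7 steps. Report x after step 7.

x_post = -3.1608

step 1: x_pred=-4.9068  r=7.7368  x^+=-0.2802  v^+=4.0564  a^+=11.4186
step 2: x_pred=2.6100  r=-8.3400  x^+=-2.3773  v^+=4.4747  a^+=-1.7633
step 3: x_pred=-0.5792  r=-2.1208  x^+=-1.8474  v^+=2.5276  a^+=-5.1155
step 4: x_pred=-1.2305  r=-0.1095  x^+=-1.2960  v^+=0.2163  a^+=-5.2886
step 5: x_pred=-1.7128  r=2.4628  x^+=-0.2400  v^+=-0.7506  a^+=-1.3960
step 6: x_pred=-0.7054  r=-0.3246  x^+=-0.8995  v^+=-1.5441  a^+=-1.9090
step 7: x_pred=-1.7637  r=-2.3363  x^+=-3.1608  v^+=-3.6743  a^+=-5.6017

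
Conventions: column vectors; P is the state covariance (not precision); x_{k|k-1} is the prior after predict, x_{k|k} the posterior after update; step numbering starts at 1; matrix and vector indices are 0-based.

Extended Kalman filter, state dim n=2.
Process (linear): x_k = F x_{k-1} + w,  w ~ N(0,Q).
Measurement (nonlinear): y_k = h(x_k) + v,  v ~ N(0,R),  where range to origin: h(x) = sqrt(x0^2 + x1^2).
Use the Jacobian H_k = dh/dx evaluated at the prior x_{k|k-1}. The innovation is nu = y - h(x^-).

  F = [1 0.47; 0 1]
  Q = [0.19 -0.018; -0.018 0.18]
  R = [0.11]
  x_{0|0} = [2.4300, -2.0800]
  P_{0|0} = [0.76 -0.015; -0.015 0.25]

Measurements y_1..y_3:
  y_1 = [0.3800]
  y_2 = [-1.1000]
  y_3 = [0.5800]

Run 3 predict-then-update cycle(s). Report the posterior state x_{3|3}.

x_post = [0.7279, 0.2029]

step 1: x^-=[1.4524, -2.0800]  P^-=[0.9911 0.0845; 0.0845 0.4300]  H_jac=[0.5725 -0.8199]  S=[0.6446]  K=[0.7728; -0.4719]  nu=[-2.1569]  x^+=[-0.2145, -1.0622]  P^+=[0.6062 0.3196; 0.3196 0.2865]
step 2: x^-=[-0.7137, -1.0622]  P^-=[1.1598 0.4362; 0.4362 0.4665]  H_jac=[-0.5577 -0.8300]  S=[1.1960]  K=[-0.8436; -0.5271]  nu=[-2.3797]  x^+=[1.2938, 0.1923]  P^+=[0.3087 -0.0956; -0.0956 0.1341]
step 3: x^-=[1.3841, 0.1923]  P^-=[0.4384 -0.0506; -0.0506 0.3141]  H_jac=[0.9905 0.1376]  S=[0.5323]  K=[0.8028; -0.0130]  nu=[-0.8174]  x^+=[0.7279, 0.2029]  P^+=[0.0954 -0.0451; -0.0451 0.3140]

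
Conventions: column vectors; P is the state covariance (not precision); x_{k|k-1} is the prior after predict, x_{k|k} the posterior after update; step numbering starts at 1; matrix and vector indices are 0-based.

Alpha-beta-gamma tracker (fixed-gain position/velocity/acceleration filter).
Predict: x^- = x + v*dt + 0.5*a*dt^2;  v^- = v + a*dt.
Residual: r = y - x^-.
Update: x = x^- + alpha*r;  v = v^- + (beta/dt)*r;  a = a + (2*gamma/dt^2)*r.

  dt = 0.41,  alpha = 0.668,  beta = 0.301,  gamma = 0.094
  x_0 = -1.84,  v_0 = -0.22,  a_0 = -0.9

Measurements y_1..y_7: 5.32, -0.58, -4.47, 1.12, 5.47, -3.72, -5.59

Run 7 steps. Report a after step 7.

a_post = -8.2823

step 1: x_pred=-2.0058  r=7.3258  x^+=2.8878  v^+=4.7892  a^+=7.2931
step 2: x_pred=5.4644  r=-6.0444  x^+=1.4267  v^+=3.3419  a^+=0.5332
step 3: x_pred=2.8417  r=-7.3117  x^+=-2.0425  v^+=-1.8074  a^+=-7.6442
step 4: x_pred=-3.4260  r=4.5460  x^+=-0.3893  v^+=-1.6040  a^+=-2.5600
step 5: x_pred=-1.2621  r=6.7321  x^+=3.2349  v^+=2.2887  a^+=4.9691
step 6: x_pred=4.5910  r=-8.3110  x^+=-0.9608  v^+=-1.7754  a^+=-4.3258
step 7: x_pred=-2.0523  r=-3.5377  x^+=-4.4155  v^+=-6.1462  a^+=-8.2823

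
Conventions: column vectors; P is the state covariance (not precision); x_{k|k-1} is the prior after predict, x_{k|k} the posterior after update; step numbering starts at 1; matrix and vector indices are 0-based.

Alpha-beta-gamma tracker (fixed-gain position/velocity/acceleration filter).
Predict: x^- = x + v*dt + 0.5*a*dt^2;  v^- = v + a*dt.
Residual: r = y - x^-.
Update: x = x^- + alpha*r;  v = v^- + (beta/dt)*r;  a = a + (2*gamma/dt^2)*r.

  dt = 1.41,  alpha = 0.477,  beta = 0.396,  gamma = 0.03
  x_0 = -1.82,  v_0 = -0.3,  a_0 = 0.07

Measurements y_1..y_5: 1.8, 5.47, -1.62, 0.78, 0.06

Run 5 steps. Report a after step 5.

a_post = -0.0751

step 1: x_pred=-2.1734  r=3.9734  x^+=-0.2781  v^+=0.9146  a^+=0.1899
step 2: x_pred=1.2003  r=4.2697  x^+=3.2370  v^+=2.3816  a^+=0.3188
step 3: x_pred=6.9118  r=-8.5318  x^+=2.8422  v^+=0.4349  a^+=0.0613
step 4: x_pred=3.5162  r=-2.7362  x^+=2.2110  v^+=-0.2472  a^+=-0.0213
step 5: x_pred=1.8413  r=-1.7813  x^+=0.9916  v^+=-0.7775  a^+=-0.0751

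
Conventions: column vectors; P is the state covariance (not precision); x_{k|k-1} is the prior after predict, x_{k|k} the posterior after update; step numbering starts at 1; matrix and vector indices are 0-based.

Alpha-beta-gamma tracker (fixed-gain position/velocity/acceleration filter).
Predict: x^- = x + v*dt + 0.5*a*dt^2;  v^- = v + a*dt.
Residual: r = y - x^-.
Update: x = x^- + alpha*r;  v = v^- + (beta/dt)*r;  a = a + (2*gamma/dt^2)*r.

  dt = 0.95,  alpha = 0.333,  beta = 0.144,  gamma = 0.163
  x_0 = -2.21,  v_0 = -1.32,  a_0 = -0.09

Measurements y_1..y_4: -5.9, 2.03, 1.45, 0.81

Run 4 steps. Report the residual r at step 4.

step 1: x_pred=-3.5046  r=-2.3954  x^+=-4.3023  v^+=-1.7686  a^+=-0.9553
step 2: x_pred=-6.4135  r=8.4435  x^+=-3.6018  v^+=-1.3962  a^+=2.0947
step 3: x_pred=-3.9830  r=5.4330  x^+=-2.1738  v^+=1.4173  a^+=4.0572
step 4: x_pred=1.0034  r=-0.1934  x^+=0.9390  v^+=5.2423  a^+=3.9873

resid = -0.1934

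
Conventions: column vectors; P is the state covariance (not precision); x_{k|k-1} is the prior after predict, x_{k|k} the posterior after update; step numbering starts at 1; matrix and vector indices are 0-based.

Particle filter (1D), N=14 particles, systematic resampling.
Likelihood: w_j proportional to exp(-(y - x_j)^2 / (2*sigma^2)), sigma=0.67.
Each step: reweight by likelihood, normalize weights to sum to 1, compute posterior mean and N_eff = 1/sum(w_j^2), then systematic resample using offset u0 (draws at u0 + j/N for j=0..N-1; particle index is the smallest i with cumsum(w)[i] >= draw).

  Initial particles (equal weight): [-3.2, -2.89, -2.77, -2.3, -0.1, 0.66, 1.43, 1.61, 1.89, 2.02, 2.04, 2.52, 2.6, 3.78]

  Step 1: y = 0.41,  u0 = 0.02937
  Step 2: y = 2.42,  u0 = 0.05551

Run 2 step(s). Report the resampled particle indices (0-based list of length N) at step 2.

resampled_idx = [7, 10, 10, 11, 11, 12, 12, 12, 13, 13, 13, 13, 13, 13]

step 1: w=[0.0000, 0.0000, 0.0000, 0.0001, 0.3115, 0.3882, 0.1306, 0.0837, 0.0363, 0.0232, 0.0216, 0.0029, 0.0020, 0.0000]  mean=0.7182  Neff=3.6487  idx=[4, 4, 4, 4, 5, 5, 5, 5, 5, 5, 6, 6, 7, 9]
step 2: w=[0.0004, 0.0004, 0.0004, 0.0004, 0.0145, 0.0145, 0.0145, 0.0145, 0.0145, 0.0145, 0.1537, 0.1537, 0.2205, 0.3832]  mean=1.6263  Neff=4.0977  idx=[7, 10, 10, 11, 11, 12, 12, 12, 13, 13, 13, 13, 13, 13]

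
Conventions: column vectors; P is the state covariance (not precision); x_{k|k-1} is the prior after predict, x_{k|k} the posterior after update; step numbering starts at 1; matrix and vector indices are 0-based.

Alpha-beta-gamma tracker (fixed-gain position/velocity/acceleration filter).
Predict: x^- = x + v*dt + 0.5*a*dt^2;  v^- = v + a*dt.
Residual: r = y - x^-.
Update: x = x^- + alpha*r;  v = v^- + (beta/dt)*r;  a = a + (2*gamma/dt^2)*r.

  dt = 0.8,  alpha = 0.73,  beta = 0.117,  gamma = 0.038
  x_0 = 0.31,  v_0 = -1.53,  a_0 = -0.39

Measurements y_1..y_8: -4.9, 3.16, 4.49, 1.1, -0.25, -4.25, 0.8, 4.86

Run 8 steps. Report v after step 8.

step 1: x_pred=-1.0388  r=-3.8612  x^+=-3.8575  v^+=-2.4067  a^+=-0.8485
step 2: x_pred=-6.0544  r=9.2144  x^+=0.6721  v^+=-1.7379  a^+=0.2457
step 3: x_pred=-0.6396  r=5.1296  x^+=3.1050  v^+=-0.7912  a^+=0.8548
step 4: x_pred=2.7456  r=-1.6456  x^+=1.5443  v^+=-0.3480  a^+=0.6594
step 5: x_pred=1.4770  r=-1.7270  x^+=0.2163  v^+=-0.0730  a^+=0.4543
step 6: x_pred=0.3033  r=-4.5533  x^+=-3.0206  v^+=-0.3755  a^+=-0.0864
step 7: x_pred=-3.3486  r=4.1486  x^+=-0.3201  v^+=0.1622  a^+=0.4063
step 8: x_pred=-0.0604  r=4.9204  x^+=3.5315  v^+=1.2068  a^+=0.9906

v_post = 1.2068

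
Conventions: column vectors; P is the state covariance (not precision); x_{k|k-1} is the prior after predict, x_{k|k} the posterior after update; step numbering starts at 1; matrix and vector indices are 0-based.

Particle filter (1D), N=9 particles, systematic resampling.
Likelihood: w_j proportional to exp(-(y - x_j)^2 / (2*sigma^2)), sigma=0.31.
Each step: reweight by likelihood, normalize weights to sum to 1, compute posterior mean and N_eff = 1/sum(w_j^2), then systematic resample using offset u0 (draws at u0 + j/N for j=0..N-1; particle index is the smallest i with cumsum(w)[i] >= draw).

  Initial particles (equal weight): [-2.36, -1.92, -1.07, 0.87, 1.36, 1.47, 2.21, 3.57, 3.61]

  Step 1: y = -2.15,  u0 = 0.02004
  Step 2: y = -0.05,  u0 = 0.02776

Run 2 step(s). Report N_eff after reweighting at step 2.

N_eff = 4.0007

step 1: w=[0.5107, 0.4878, 0.0015, 0.0000, 0.0000, 0.0000, 0.0000, 0.0000, 0.0000]  mean=-2.1434  Neff=2.0049  idx=[0, 0, 0, 0, 0, 1, 1, 1, 1]
step 2: w=[0.0000, 0.0000, 0.0000, 0.0000, 0.0000, 0.2500, 0.2500, 0.2500, 0.2500]  mean=-1.9200  Neff=4.0007  idx=[5, 5, 5, 6, 6, 7, 7, 8, 8]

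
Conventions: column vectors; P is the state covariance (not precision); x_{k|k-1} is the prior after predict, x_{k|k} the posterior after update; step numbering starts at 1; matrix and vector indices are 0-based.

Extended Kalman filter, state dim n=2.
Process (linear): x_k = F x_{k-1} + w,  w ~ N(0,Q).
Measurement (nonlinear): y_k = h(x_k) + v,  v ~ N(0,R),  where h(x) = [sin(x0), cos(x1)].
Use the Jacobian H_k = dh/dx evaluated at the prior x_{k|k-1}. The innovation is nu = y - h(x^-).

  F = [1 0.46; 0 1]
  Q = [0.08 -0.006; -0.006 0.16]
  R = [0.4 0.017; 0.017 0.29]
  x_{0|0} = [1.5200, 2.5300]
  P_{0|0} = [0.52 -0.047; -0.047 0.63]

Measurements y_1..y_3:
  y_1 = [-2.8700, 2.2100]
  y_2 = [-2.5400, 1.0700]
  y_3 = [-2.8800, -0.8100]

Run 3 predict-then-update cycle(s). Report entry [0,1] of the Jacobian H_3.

step 1: x^-=[2.6838, 2.5300]  P^-=[0.6901 0.2368; 0.2368 0.7900]  H_jac=[-0.8970 0.0000; 0.0000 -0.5742]  S=[0.9553 0.1390; 0.1390 0.5504]  K=[-0.6354 -0.0866; -0.1064 -0.7972]  nu=[-3.3120, 3.0287]  x^+=[4.5259, 0.4679]  P^+=[0.2850 0.0626; 0.0626 0.4058]
step 2: x^-=[4.7412, 0.4679]  P^-=[0.5084 0.2432; 0.2432 0.5658]  H_jac=[0.0288 0.0000; 0.0000 -0.4510]  S=[0.4004 0.0138; 0.0138 0.4051]  K=[0.0459 -0.2724; 0.0393 -0.6313]  nu=[-1.5404, 0.1775]  x^+=[4.6221, 0.2953]  P^+=[0.4778 0.1734; 0.1734 0.4044]
step 3: x^-=[4.7579, 0.2953]  P^-=[0.8029 0.3534; 0.3534 0.5644]  H_jac=[0.0455 0.0000; 0.0000 -0.2910]  S=[0.4017 0.0123; 0.0123 0.3378]  K=[0.1004 -0.3082; 0.0550 -0.4883]  nu=[-1.8810, -1.7667]  x^+=[5.1135, 1.0545]  P^+=[0.7676 0.3012; 0.3012 0.4833]

H_jac[0,1] = 0.0000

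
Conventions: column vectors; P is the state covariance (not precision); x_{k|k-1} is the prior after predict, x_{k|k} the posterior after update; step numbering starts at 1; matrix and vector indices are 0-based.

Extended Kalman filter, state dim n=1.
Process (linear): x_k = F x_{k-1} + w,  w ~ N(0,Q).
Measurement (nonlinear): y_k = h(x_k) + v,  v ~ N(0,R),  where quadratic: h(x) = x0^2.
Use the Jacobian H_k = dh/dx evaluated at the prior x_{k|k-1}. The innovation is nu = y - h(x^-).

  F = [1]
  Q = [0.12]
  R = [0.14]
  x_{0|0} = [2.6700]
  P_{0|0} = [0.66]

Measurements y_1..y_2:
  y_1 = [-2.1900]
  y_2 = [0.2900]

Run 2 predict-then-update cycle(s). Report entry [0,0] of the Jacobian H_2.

H_jac[0,0] = 1.8716

step 1: x^-=[2.6700]  P^-=[0.7800]  H_jac=[5.3400]  S=[22.3822]  K=[0.1861]  nu=[-9.3189]  x^+=[0.9358]  P^+=[0.0049]
step 2: x^-=[0.9358]  P^-=[0.1249]  H_jac=[1.8716]  S=[0.5774]  K=[0.4048]  nu=[-0.5857]  x^+=[0.6987]  P^+=[0.0303]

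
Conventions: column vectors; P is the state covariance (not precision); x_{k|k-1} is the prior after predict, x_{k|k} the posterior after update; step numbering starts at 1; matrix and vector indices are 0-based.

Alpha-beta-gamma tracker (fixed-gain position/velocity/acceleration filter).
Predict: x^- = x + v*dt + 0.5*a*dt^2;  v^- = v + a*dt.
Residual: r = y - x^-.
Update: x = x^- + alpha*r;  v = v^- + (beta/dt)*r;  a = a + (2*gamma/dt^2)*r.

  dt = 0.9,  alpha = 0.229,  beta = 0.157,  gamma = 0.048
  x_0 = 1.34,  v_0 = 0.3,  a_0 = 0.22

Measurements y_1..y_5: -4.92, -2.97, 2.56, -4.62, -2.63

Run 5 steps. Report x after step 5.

x_post = -4.5800

step 1: x_pred=1.6991  r=-6.6191  x^+=0.1833  v^+=-0.6567  a^+=-0.5645
step 2: x_pred=-0.6363  r=-2.3337  x^+=-1.1707  v^+=-1.5718  a^+=-0.8411
step 3: x_pred=-2.9260  r=5.4860  x^+=-1.6697  v^+=-1.3718  a^+=-0.1909
step 4: x_pred=-2.9816  r=-1.6384  x^+=-3.3568  v^+=-1.8294  a^+=-0.3851
step 5: x_pred=-5.1592  r=2.5292  x^+=-4.5800  v^+=-1.7347  a^+=-0.0853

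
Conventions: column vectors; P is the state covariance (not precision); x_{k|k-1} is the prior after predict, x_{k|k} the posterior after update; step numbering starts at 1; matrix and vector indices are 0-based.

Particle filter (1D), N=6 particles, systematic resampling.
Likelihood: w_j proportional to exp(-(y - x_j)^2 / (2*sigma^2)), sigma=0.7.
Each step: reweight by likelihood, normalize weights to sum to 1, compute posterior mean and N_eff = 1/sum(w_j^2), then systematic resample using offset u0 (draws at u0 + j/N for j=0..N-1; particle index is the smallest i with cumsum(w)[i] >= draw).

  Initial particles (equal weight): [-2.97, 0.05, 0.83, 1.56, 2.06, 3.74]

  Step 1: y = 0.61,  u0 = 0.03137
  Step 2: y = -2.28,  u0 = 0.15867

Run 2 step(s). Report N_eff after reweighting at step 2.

N_eff = 2.0794

step 1: w=[0.0000, 0.3311, 0.4340, 0.1815, 0.0534, 0.0000]  mean=0.7700  Neff=2.9961  idx=[1, 1, 2, 2, 2, 3]
step 2: w=[0.4903, 0.4903, 0.0065, 0.0065, 0.0065, 0.0000]  mean=0.0652  Neff=2.0794  idx=[0, 0, 1, 1, 1, 3]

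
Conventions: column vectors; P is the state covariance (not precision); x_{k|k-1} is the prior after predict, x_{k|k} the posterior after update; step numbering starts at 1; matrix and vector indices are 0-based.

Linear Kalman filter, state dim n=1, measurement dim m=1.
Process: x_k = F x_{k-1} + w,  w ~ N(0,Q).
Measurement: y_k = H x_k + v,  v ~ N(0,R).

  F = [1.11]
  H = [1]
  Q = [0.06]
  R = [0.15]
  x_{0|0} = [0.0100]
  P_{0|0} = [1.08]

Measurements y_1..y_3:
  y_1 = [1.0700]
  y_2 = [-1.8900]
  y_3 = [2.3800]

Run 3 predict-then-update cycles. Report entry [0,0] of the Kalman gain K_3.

step 1: x^-=[0.0111]  P^-=[1.3907]  S=[1.5407]  K=[0.9026]  nu=[1.0589]  x^+=[0.9669]  P^+=[0.1354]
step 2: x^-=[1.0733]  P^-=[0.2268]  S=[0.3768]  K=[0.6019]  nu=[-2.9633]  x^+=[-0.7104]  P^+=[0.0903]
step 3: x^-=[-0.7886]  P^-=[0.1712]  S=[0.3212]  K=[0.5331]  nu=[3.1686]  x^+=[0.9005]  P^+=[0.0800]

K[0,0] = 0.5331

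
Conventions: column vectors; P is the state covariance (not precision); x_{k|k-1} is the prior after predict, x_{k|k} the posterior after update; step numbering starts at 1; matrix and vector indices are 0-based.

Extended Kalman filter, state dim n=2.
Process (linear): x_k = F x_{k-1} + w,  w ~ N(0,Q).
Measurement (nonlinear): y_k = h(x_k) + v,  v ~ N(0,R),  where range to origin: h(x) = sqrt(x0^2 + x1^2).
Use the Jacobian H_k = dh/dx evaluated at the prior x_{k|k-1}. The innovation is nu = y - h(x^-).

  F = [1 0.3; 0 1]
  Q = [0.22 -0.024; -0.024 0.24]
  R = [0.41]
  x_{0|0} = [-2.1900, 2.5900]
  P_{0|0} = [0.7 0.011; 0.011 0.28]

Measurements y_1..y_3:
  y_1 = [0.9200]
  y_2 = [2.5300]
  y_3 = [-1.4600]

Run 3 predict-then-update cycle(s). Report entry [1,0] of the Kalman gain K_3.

step 1: x^-=[-1.4130, 2.5900]  P^-=[0.9518 0.0710; 0.0710 0.5200]  H_jac=[-0.4789 0.8779]  S=[0.9693]  K=[-0.4060; 0.4358]  nu=[-2.0304]  x^+=[-0.5888, 1.7051]  P^+=[0.7921 0.2425; 0.2425 0.3359]
step 2: x^-=[-0.0772, 1.7051]  P^-=[1.1878 0.3193; 0.3193 0.5759]  H_jac=[-0.0452 0.9990]  S=[0.9583]  K=[0.2767; 0.5853]  nu=[0.8232]  x^+=[0.1506, 2.1868]  P^+=[1.1144 0.1641; 0.1641 0.2476]
step 3: x^-=[0.8066, 2.1868]  P^-=[1.4551 0.2144; 0.2144 0.4876]  H_jac=[0.3461 0.9382]  S=[1.1527]  K=[0.6113; 0.4613]  nu=[-3.7909]  x^+=[-1.5108, 0.4383]  P^+=[1.0243 -0.1107; -0.1107 0.2424]

K[1,0] = 0.4613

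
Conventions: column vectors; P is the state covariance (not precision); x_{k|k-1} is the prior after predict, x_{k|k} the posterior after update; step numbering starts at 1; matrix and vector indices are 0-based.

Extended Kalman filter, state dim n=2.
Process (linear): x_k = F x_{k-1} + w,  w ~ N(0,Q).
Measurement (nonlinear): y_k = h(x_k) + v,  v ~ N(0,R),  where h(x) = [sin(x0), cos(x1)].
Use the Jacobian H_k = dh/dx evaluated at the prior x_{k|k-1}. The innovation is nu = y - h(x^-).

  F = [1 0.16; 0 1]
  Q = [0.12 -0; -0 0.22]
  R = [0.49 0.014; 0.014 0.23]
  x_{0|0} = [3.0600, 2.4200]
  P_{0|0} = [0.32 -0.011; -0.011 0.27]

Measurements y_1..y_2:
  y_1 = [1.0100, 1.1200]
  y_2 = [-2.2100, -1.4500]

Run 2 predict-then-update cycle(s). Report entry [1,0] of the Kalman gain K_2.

K[1,0] = -0.0134

step 1: x^-=[3.4472, 2.4200]  P^-=[0.4434 0.0322; 0.0322 0.4900]  H_jac=[-0.9537 0.0000; 0.0000 -0.6606]  S=[0.8933 0.0343; 0.0343 0.4438]  K=[-0.4729 -0.0114; -0.0064 -0.7288]  nu=[1.3109, 1.8708]  x^+=[2.8059, 1.0482]  P^+=[0.2432 0.0140; 0.0140 0.2539]
step 2: x^-=[2.9736, 1.0482]  P^-=[0.3741 0.0546; 0.0546 0.4739]  H_jac=[-0.9859 0.0000; 0.0000 -0.8665]  S=[0.8537 0.0607; 0.0607 0.5858]  K=[-0.4295 -0.0363; -0.0134 -0.6996]  nu=[-2.3772, -1.9492]  x^+=[4.0654, 2.4435]  P^+=[0.2140 0.0166; 0.0166 0.1859]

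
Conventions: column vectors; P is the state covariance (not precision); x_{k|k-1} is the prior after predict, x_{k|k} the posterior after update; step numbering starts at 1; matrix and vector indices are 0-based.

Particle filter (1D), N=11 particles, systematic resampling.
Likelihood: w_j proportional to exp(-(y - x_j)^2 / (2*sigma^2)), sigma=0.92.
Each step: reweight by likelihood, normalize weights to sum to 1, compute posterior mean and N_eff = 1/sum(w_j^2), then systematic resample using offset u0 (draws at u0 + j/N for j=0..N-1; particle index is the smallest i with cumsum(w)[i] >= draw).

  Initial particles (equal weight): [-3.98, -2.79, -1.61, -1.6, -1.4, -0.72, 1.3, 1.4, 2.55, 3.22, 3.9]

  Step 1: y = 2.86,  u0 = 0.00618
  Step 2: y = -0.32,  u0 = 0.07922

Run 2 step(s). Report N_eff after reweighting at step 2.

N_eff = 2.3230

step 1: w=[0.0000, 0.0000, 0.0000, 0.0000, 0.0000, 0.0002, 0.0813, 0.0972, 0.3235, 0.3171, 0.1807]  mean=2.7924  Neff=3.9383  idx=[6, 7, 8, 8, 8, 8, 9, 9, 9, 10, 10]
step 2: w=[0.5063, 0.4157, 0.0184, 0.0184, 0.0184, 0.0184, 0.0015, 0.0015, 0.0015, 0.0001, 0.0001]  mean=1.4422  Neff=2.3230  idx=[0, 0, 0, 0, 0, 1, 1, 1, 1, 1, 5]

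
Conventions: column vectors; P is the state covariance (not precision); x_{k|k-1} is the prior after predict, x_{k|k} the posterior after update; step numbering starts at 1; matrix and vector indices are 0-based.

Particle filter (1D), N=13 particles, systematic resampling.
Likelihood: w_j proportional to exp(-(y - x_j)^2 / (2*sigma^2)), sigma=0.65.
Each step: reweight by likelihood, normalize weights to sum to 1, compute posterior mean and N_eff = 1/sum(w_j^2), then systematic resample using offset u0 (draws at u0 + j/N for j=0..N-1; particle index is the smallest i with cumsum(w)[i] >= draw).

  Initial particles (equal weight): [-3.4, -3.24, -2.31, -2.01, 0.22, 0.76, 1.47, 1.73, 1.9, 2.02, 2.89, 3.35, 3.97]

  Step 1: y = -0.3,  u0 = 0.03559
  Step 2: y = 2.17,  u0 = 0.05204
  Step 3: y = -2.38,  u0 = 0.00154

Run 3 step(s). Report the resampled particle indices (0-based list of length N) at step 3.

step 1: w=[0.0000, 0.0000, 0.0079, 0.0294, 0.6801, 0.2478, 0.0230, 0.0071, 0.0030, 0.0016, 0.0000, 0.0000, 0.0000]  mean=0.3157  Neff=1.9030  idx=[3, 4, 4, 4, 4, 4, 4, 4, 4, 5, 5, 5, 5]
step 2: w=[0.0000, 0.0237, 0.0237, 0.0237, 0.0237, 0.0237, 0.0237, 0.0237, 0.0237, 0.2027, 0.2027, 0.2027, 0.2027]  mean=0.6577  Neff=5.9255  idx=[3, 6, 9, 9, 9, 10, 10, 10, 11, 11, 12, 12, 12]
step 3: w=[0.4385, 0.4385, 0.0112, 0.0112, 0.0112, 0.0112, 0.0112, 0.0112, 0.0112, 0.0112, 0.0112, 0.0112, 0.0112]  mean=0.2865  Neff=2.5916  idx=[0, 0, 0, 0, 0, 0, 1, 1, 1, 1, 1, 1, 6]

resampled_idx = [0, 0, 0, 0, 0, 0, 1, 1, 1, 1, 1, 1, 6]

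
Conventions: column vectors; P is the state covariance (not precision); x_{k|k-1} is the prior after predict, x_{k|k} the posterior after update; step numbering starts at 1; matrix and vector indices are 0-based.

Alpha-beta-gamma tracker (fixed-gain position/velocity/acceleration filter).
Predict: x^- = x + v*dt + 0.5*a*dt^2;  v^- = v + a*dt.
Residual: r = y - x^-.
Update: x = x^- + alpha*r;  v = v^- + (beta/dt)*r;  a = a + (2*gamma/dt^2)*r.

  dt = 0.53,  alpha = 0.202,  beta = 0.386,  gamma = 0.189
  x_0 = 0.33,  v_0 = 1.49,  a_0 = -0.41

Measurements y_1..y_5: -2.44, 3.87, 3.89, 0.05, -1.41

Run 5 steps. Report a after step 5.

step 1: x_pred=1.0621  r=-3.5021  x^+=0.3547  v^+=-1.2779  a^+=-5.1227
step 2: x_pred=-1.0421  r=4.9121  x^+=-0.0498  v^+=-0.4155  a^+=1.4874
step 3: x_pred=-0.0611  r=3.9511  x^+=0.7370  v^+=3.2505  a^+=6.8043
step 4: x_pred=3.4154  r=-3.3654  x^+=2.7356  v^+=4.4057  a^+=2.2756
step 5: x_pred=5.3902  r=-6.8002  x^+=4.0166  v^+=0.6591  a^+=-6.8753

a_post = -6.8753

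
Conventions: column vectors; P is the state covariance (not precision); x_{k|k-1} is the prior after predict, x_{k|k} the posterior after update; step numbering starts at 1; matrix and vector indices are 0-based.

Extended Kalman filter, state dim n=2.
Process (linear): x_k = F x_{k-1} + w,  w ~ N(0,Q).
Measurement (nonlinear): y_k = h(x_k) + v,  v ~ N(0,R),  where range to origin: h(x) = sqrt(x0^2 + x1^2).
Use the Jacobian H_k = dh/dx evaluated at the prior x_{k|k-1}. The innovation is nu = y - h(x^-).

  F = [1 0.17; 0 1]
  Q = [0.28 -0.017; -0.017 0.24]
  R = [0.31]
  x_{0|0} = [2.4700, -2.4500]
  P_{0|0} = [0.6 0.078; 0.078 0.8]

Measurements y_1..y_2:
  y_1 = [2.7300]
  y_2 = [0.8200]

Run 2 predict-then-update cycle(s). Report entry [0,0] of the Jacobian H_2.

H_jac[0,0] = 0.5683

step 1: x^-=[2.0535, -2.4500]  P^-=[0.9296 0.1970; 0.1970 1.0400]  H_jac=[0.6424 -0.7664]  S=[1.1105]  K=[0.4018; -0.6038]  nu=[-0.4668]  x^+=[1.8660, -2.1682]  P^+=[0.7504 0.4664; 0.4664 0.6352]
step 2: x^-=[1.4974, -2.1682]  P^-=[1.2073 0.5574; 0.5574 0.8752]  H_jac=[0.5683 -0.8228]  S=[0.7712]  K=[0.2949; -0.5231]  nu=[-1.8150]  x^+=[0.9621, -1.2188]  P^+=[1.1402 0.6763; 0.6763 0.6642]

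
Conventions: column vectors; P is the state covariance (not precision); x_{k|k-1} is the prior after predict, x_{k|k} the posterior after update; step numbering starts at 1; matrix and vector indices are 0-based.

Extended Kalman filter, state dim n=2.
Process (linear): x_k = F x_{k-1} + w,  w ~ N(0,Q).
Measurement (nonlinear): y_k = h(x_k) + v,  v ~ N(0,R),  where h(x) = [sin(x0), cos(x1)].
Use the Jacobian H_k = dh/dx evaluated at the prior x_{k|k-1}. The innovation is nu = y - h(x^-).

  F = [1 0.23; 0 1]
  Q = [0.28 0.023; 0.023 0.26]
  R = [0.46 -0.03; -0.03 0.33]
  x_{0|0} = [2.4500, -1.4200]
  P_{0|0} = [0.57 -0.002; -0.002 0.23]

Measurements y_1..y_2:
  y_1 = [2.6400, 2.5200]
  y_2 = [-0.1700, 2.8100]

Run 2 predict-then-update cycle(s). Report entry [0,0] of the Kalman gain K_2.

step 1: x^-=[2.1234, -1.4200]  P^-=[0.8612 0.0739; 0.0739 0.4900]  H_jac=[-0.5249 0.0000; 0.0000 0.9887]  S=[0.6973 -0.0684; -0.0684 0.8089]  K=[-0.6448 0.0358; 0.0031 0.5991]  nu=[1.7888, 2.3698]  x^+=[1.0549, 0.0053]  P^+=[0.5671 0.0315; 0.0315 0.1999]
step 2: x^-=[1.0561, 0.0053]  P^-=[0.8722 0.1005; 0.1005 0.4599]  H_jac=[0.4923 0.0000; 0.0000 -0.0053]  S=[0.6714 -0.0303; -0.0303 0.3300]  K=[0.6421 0.0573; 0.0737 -0.0006]  nu=[-1.0404, 1.8100]  x^+=[0.4916, -0.0725]  P^+=[0.5965 0.0689; 0.0689 0.4562]

K[0,0] = 0.6421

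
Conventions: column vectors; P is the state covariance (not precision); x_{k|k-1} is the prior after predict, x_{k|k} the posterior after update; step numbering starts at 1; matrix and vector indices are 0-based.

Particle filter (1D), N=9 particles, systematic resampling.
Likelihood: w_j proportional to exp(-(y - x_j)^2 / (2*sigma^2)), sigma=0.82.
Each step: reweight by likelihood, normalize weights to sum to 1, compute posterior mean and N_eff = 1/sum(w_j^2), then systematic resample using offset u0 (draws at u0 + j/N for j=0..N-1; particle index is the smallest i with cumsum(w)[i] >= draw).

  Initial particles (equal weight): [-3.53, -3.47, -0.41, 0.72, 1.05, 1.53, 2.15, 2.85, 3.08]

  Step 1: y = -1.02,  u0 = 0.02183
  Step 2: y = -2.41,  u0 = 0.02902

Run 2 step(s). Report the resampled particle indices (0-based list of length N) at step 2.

resampled_idx = [0, 0, 0, 0, 0, 1, 3, 5, 6]

step 1: w=[0.0099, 0.0123, 0.8117, 0.1127, 0.0442, 0.0085, 0.0006, 0.0000, 0.0000]  mean=-0.2686  Neff=1.4839  idx=[1, 2, 2, 2, 2, 2, 2, 2, 3]
step 2: w=[0.5476, 0.0645, 0.0645, 0.0645, 0.0645, 0.0645, 0.0645, 0.0645, 0.0009]  mean=-2.0848  Neff=3.0394  idx=[0, 0, 0, 0, 0, 1, 3, 5, 6]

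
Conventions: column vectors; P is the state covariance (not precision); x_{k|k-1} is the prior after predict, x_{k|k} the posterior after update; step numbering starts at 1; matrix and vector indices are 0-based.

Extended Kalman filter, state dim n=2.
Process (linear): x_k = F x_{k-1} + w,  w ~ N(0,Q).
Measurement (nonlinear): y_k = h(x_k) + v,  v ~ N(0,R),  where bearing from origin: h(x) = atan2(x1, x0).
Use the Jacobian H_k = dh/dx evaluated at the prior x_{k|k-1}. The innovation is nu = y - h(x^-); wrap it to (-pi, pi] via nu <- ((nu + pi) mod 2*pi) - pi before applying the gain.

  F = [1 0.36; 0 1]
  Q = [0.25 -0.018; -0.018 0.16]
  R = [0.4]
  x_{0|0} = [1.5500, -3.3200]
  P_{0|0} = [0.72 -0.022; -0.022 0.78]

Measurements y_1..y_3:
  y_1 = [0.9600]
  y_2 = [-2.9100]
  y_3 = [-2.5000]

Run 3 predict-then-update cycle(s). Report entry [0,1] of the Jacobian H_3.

step 1: x^-=[0.3548, -3.3200]  P^-=[1.0552 0.2408; 0.2408 0.9400]  H_jac=[0.2978 0.0318]  S=[0.4991]  K=[0.6450; 0.2036]  nu=[2.4243]  x^+=[1.9185, -2.8264]  P^+=[0.8476 0.1753; 0.1753 0.9193]
step 2: x^-=[0.9010, -2.8264]  P^-=[1.3429 0.4882; 0.4882 1.0793]  H_jac=[0.3212 0.1024]  S=[0.5819]  K=[0.8270; 0.4593]  nu=[-1.6478]  x^+=[-0.4618, -3.5832]  P^+=[0.9449 0.2671; 0.2671 0.9565]
step 3: x^-=[-1.7518, -3.5832]  P^-=[1.5112 0.5935; 0.5935 1.1165]  H_jac=[0.2252 -0.1101]  S=[0.4608]  K=[0.5969; 0.0233]  nu=[-0.4745]  x^+=[-2.0350, -3.5943]  P^+=[1.3470 0.5871; 0.5871 1.1163]

H_jac[0,1] = -0.1101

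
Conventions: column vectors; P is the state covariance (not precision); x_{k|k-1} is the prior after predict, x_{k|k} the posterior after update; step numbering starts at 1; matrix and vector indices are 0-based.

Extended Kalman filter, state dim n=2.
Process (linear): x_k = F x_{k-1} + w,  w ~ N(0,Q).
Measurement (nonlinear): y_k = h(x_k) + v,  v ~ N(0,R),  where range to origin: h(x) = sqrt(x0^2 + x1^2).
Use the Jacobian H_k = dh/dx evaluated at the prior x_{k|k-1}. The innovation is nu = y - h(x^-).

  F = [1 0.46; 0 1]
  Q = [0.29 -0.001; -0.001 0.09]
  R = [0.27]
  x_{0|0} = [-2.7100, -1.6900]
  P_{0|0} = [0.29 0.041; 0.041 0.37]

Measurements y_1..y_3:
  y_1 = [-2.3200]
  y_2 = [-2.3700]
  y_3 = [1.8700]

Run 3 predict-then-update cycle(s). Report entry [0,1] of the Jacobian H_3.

H_jac[0,1] = -0.4125

step 1: x^-=[-3.4874, -1.6900]  P^-=[0.6960 0.2102; 0.2102 0.4600]  H_jac=[-0.8999 -0.4361]  S=[1.0861]  K=[-0.6611; -0.3589]  nu=[-6.1953]  x^+=[0.6082, 0.5333]  P^+=[0.2213 -0.0475; -0.0475 0.3201]
step 2: x^-=[0.8535, 0.5333]  P^-=[0.5354 0.0988; 0.0988 0.4101]  H_jac=[0.8481 0.5299]  S=[0.8590]  K=[0.5895; 0.3505]  nu=[-3.3764]  x^+=[-1.1370, -0.6502]  P^+=[0.2369 -0.0787; -0.0787 0.3046]
step 3: x^-=[-1.4361, -0.6502]  P^-=[0.5189 0.0604; 0.0604 0.3946]  H_jac=[-0.9110 -0.4125]  S=[0.8131]  K=[-0.6120; -0.2678]  nu=[0.2936]  x^+=[-1.6157, -0.7288]  P^+=[0.2144 -0.0729; -0.0729 0.3363]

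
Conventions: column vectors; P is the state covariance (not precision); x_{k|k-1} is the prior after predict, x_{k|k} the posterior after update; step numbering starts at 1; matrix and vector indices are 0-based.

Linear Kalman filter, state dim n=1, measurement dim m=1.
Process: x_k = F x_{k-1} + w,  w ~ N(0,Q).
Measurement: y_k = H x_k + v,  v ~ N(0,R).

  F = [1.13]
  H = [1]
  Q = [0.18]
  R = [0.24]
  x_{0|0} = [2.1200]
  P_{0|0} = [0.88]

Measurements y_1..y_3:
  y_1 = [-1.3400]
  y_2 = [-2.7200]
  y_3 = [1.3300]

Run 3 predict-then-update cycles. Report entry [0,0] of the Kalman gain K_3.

step 1: x^-=[2.3956]  P^-=[1.3037]  S=[1.5437]  K=[0.8445]  nu=[-3.7356]  x^+=[-0.7592]  P^+=[0.2027]
step 2: x^-=[-0.8579]  P^-=[0.4388]  S=[0.6788]  K=[0.6464]  nu=[-1.8621]  x^+=[-2.0616]  P^+=[0.1551]
step 3: x^-=[-2.3297]  P^-=[0.3781]  S=[0.6181]  K=[0.6117]  nu=[3.6597]  x^+=[-0.0910]  P^+=[0.1468]

K[0,0] = 0.6117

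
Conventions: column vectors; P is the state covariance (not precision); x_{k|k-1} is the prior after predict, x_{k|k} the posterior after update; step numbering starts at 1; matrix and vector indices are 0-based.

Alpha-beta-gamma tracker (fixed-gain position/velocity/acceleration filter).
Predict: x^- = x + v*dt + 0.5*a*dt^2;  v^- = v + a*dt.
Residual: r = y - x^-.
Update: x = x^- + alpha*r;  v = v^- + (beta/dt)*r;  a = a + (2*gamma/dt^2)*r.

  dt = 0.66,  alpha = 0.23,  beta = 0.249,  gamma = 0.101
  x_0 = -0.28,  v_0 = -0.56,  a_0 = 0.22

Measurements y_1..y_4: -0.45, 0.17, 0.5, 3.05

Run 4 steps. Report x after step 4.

x_post = 1.2896

step 1: x_pred=-0.6017  r=0.1517  x^+=-0.5668  v^+=-0.3576  a^+=0.2903
step 2: x_pred=-0.7396  r=0.9096  x^+=-0.5304  v^+=0.1772  a^+=0.7121
step 3: x_pred=-0.2583  r=0.7583  x^+=-0.0839  v^+=0.9333  a^+=1.0638
step 4: x_pred=0.7638  r=2.2862  x^+=1.2896  v^+=2.4979  a^+=2.1240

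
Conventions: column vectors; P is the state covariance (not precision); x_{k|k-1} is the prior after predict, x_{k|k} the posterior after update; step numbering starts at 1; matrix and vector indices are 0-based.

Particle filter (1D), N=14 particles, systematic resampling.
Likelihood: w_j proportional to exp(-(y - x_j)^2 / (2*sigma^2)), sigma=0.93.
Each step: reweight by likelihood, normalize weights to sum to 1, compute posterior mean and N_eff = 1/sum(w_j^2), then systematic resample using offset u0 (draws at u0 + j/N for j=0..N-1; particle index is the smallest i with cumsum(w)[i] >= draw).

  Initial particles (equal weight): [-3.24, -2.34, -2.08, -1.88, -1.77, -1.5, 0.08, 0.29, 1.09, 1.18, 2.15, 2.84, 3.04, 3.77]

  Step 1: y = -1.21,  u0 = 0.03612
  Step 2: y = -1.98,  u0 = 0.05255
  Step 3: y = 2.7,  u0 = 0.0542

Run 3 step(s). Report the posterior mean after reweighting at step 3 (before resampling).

step 1: w=[0.0205, 0.1059, 0.1430, 0.1709, 0.1848, 0.2110, 0.0847, 0.0603, 0.0104, 0.0082, 0.0003, 0.0000, 0.0000, 0.0000]  mean=-1.5305  Neff=6.6242  idx=[1, 1, 2, 2, 3, 3, 4, 4, 4, 5, 5, 5, 6, 7]
step 2: w=[0.0805, 0.0805, 0.0863, 0.0863, 0.0863, 0.0863, 0.0846, 0.0846, 0.0846, 0.0760, 0.0760, 0.0760, 0.0075, 0.0044]  mean=-1.8499  Neff=12.2479  idx=[0, 1, 2, 3, 4, 4, 5, 6, 7, 8, 9, 10, 10, 11]
step 3: w=[0.0021, 0.0021, 0.0092, 0.0092, 0.0273, 0.0273, 0.0273, 0.0485, 0.0485, 0.0485, 0.1875, 0.1875, 0.1875, 0.1875]  mean=-1.5846  Neff=6.6604  idx=[5, 7, 8, 10, 10, 10, 11, 11, 12, 12, 12, 13, 13, 13]

post_mean = -1.5846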